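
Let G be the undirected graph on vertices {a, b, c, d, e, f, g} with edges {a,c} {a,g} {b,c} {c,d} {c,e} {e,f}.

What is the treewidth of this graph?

A width-1 tree decomposition is:
Bags: B1 = {a, c}  B2 = {a, g}  B3 = {b, c}  B4 = {c, d}  B5 = {c, e}  B6 = {e, f}
Tree: B1–B2, B1–B3, B1–B4, B3–B5, B5–B6
The largest bag has 2 vertices, giving width 1; this decomposition certifies tw(G) ≤ 1. Since G has at least one edge (e.g. a–c), it is not an edgeless graph, so tw(G) ≥ 1. Therefore the treewidth is 1.

1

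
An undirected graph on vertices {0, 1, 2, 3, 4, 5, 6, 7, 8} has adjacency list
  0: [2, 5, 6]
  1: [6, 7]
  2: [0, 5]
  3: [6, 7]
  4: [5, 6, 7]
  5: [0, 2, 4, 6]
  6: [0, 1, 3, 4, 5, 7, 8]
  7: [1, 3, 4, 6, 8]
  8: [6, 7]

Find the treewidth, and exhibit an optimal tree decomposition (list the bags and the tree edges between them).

The largest bag has 3 vertices, giving width 2; this decomposition certifies tw(G) ≤ 2. Conversely, {0, 2, 5} is a clique of size 3, and the vertices of any clique must share a bag in every tree decomposition; so some bag has ≥ 3 vertices and tw(G) ≥ 2. The upper and lower bounds meet at 2, so that is the treewidth.

Treewidth 2.
One optimal decomposition is:
Bags: B1 = {4, 5, 6}  B2 = {4, 6, 7}  B3 = {0, 5, 6}  B4 = {6, 7, 8}  B5 = {0, 2, 5}  B6 = {1, 6, 7}  B7 = {3, 6, 7}
Tree: B1–B2, B1–B3, B2–B4, B3–B5, B4–B6, B2–B7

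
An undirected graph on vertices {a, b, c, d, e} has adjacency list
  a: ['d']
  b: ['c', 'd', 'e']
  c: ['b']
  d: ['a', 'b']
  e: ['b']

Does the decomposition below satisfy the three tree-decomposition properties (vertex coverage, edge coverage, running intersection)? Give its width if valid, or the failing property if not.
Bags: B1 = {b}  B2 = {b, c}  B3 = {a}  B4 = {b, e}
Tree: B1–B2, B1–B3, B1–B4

No — vertex d appears in no bag.

A tree decomposition must satisfy three properties: every vertex lies in some bag; for every edge, both endpoints lie together in some bag; and for every vertex, the bags containing it form a connected subtree. Here vertex d appears in no bag, so the decomposition is invalid.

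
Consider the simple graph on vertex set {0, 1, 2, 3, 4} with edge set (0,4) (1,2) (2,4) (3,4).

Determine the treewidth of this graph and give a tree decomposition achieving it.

Each bag holds 2 vertices, so the decomposition has width 1, which upper-bounds the treewidth. Since G has at least one edge (e.g. 4–0), it is not an edgeless graph, so tw(G) ≥ 1. Therefore the treewidth is 1.

Treewidth 1.
One optimal decomposition is:
Bags: B1 = {0, 4}  B2 = {3, 4}  B3 = {2, 4}  B4 = {1, 2}
Tree: B1–B2, B1–B3, B3–B4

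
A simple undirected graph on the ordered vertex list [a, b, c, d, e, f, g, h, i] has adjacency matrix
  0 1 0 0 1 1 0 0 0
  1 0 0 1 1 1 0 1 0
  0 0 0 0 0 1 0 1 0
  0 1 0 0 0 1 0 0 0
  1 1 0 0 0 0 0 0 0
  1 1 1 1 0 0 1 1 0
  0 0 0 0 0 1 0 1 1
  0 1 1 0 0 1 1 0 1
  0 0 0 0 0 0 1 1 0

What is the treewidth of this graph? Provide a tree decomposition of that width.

Every bag has size at most 3, so the width is 3 − 1 = 2 and tw(G) ≤ 2. On the other hand G contains the 3-clique {a, b, e}. A clique must lie in a single bag of any decomposition, so no decomposition can have width below 2. Hence tw(G) = 2 exactly.

Treewidth 2.
Bags: B1 = {b, f, h}  B2 = {f, g, h}  B3 = {c, f, h}  B4 = {b, d, f}  B5 = {a, b, f}  B6 = {a, b, e}  B7 = {g, h, i}
Tree: B1–B2, B2–B3, B1–B4, B1–B5, B5–B6, B2–B7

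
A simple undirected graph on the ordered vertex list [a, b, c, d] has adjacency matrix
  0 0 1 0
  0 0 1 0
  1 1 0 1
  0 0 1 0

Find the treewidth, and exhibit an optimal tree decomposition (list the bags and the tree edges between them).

Treewidth 1.
One optimal decomposition is:
Bags: B1 = {a, c}  B2 = {b, c}  B3 = {c, d}
Tree: B1–B2, B1–B3

The largest bag has 2 vertices, giving width 1; this decomposition certifies tw(G) ≤ 1. Any graph with an edge has treewidth ≥ 1, and G has the edge c–a. Hence tw(G) = 1 exactly.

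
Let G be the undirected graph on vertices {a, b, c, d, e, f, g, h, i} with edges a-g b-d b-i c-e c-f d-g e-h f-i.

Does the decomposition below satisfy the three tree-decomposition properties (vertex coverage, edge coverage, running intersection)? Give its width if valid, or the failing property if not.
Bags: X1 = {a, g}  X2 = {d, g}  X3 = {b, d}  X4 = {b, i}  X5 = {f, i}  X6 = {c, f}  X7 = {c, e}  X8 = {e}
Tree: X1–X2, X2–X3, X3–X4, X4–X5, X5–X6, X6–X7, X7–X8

No — vertex h appears in no bag.

A tree decomposition must satisfy three properties: every vertex lies in some bag; for every edge, both endpoints lie together in some bag; and for every vertex, the bags containing it form a connected subtree. Here vertex h appears in no bag, so the decomposition is invalid.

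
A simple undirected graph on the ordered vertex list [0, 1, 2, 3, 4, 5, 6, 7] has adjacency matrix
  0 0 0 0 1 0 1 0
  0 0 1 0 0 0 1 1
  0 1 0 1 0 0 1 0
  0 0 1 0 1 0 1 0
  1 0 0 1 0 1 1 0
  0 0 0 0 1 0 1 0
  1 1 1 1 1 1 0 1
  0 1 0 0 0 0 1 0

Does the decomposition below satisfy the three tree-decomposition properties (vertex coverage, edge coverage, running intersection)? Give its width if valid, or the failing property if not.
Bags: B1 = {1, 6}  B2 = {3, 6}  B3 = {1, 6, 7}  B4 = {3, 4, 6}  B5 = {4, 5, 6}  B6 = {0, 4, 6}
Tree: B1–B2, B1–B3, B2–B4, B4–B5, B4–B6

A tree decomposition must satisfy three properties: every vertex lies in some bag; for every edge, both endpoints lie together in some bag; and for every vertex, the bags containing it form a connected subtree. Here vertex 2 appears in no bag, so the decomposition is invalid.

No — vertex 2 appears in no bag.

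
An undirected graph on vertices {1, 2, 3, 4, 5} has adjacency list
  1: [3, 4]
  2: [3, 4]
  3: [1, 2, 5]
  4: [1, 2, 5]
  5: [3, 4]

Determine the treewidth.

A width-2 tree decomposition is:
Bags: B1 = {3, 4, 5}  B2 = {2, 3, 4}  B3 = {1, 3, 4}
Tree: B1–B2, B2–B3
The largest bag has 3 vertices, giving width 2; this decomposition certifies tw(G) ≤ 2. For the lower bound, G contains the cycle 5–3–2–4–5, so G is not a forest; only forests have treewidth ≤ 1, hence tw(G) ≥ 2. Therefore the treewidth is 2.

2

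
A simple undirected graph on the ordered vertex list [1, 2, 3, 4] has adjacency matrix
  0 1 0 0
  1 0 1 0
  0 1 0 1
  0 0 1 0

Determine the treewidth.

1

A width-1 tree decomposition is:
Bags: B1 = {3, 4}  B2 = {2, 3}  B3 = {1, 2}
Tree: B1–B2, B2–B3
Each bag holds 2 vertices, so the decomposition has width 1, which upper-bounds the treewidth. Since G has at least one edge (e.g. 4–3), it is not an edgeless graph, so tw(G) ≥ 1. Hence tw(G) = 1 exactly.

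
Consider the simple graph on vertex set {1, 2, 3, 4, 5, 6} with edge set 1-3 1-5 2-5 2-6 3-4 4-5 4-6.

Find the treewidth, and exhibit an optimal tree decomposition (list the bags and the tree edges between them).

Treewidth 2.
One such decomposition:
Bags: B1 = {1, 3, 4}  B2 = {1, 4, 5}  B3 = {4, 5, 6}  B4 = {2, 5, 6}
Tree: B1–B2, B2–B3, B3–B4

Every bag has size at most 3, so the width is 3 − 1 = 2 and tw(G) ≤ 2. The edges 3–1–5–4–3 form a cycle, so G is not a tree and its treewidth is at least 2. The upper and lower bounds meet at 2, so that is the treewidth.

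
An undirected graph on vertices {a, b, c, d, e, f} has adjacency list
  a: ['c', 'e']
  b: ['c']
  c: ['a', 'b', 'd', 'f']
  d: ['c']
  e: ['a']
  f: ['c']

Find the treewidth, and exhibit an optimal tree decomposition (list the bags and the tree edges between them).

Treewidth 1.
One optimal decomposition is:
Bags: B1 = {a, c}  B2 = {c, f}  B3 = {c, d}  B4 = {a, e}  B5 = {b, c}
Tree: B1–B2, B1–B3, B1–B4, B1–B5

Each bag holds 2 vertices, so the decomposition has width 1, which upper-bounds the treewidth. Since G has at least one edge (e.g. a–c), it is not an edgeless graph, so tw(G) ≥ 1. The upper and lower bounds meet at 1, so that is the treewidth.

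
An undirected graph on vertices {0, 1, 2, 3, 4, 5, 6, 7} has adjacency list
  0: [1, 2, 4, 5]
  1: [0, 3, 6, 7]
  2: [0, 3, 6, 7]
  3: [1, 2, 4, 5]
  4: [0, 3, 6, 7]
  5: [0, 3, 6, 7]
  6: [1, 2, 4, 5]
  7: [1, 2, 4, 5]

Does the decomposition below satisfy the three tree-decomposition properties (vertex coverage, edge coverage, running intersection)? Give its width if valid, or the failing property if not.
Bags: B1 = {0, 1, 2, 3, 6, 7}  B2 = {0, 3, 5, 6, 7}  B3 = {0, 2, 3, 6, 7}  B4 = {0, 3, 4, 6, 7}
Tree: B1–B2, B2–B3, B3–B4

A tree decomposition must satisfy three properties: every vertex lies in some bag; for every edge, both endpoints lie together in some bag; and for every vertex, the bags containing it form a connected subtree. Here bags containing vertex 2 are not connected in the tree, so the decomposition is invalid.

No — bags containing vertex 2 are not connected in the tree.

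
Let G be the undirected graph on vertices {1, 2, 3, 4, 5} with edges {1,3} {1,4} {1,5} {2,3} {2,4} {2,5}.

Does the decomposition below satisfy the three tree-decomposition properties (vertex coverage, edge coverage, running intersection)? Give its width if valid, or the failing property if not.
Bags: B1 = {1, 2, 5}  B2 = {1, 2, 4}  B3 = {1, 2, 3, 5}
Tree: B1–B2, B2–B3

A tree decomposition must satisfy three properties: every vertex lies in some bag; for every edge, both endpoints lie together in some bag; and for every vertex, the bags containing it form a connected subtree. Here bags containing vertex 5 are not connected in the tree, so the decomposition is invalid.

No — bags containing vertex 5 are not connected in the tree.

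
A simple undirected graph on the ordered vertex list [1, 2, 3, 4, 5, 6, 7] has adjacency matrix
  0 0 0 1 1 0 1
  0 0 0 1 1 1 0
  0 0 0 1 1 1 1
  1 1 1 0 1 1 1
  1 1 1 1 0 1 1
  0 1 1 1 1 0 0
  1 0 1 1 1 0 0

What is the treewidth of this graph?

3

A width-3 tree decomposition is:
Bags: B1 = {3, 4, 5, 6}  B2 = {3, 4, 5, 7}  B3 = {1, 4, 5, 7}  B4 = {2, 4, 5, 6}
Tree: B1–B2, B2–B3, B1–B4
The largest bag has 4 vertices, giving width 3; this decomposition certifies tw(G) ≤ 3. Conversely, {1, 4, 5, 7} is a clique of size 4, and the vertices of any clique must share a bag in every tree decomposition; so some bag has ≥ 4 vertices and tw(G) ≥ 3. Combining the bounds, tw(G) = 3.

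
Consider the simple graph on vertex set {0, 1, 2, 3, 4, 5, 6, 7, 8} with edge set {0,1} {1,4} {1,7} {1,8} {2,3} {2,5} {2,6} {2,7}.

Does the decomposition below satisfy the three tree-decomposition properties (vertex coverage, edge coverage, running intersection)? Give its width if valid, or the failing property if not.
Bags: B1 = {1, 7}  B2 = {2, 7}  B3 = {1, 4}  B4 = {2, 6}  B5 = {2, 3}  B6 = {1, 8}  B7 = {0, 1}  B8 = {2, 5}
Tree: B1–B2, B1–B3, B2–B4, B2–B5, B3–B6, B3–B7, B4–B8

Checking the three conditions: (i) the bags cover all of {0, 1, 2, 3, 4, 5, 6, 7, 8}; (ii) for each edge, some bag contains both endpoints; (iii) the bags containing any fixed vertex form a subtree. All hold, so the decomposition is valid with width 2 − 1 = 1.

Yes; width 1.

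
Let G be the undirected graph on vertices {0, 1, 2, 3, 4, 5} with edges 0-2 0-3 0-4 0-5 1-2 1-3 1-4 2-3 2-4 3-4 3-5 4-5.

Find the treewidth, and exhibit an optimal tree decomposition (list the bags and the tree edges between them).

Treewidth 3.
One optimal decomposition is:
Bags: B1 = {0, 2, 3, 4}  B2 = {1, 2, 3, 4}  B3 = {0, 3, 4, 5}
Tree: B1–B2, B1–B3

Each bag holds 4 vertices, so the decomposition has width 3, which upper-bounds the treewidth. For the lower bound, the 4 vertices {0, 2, 3, 4} are pairwise adjacent, and any tree decomposition puts a clique entirely inside one bag — forcing width ≥ 3. Combining the bounds, tw(G) = 3.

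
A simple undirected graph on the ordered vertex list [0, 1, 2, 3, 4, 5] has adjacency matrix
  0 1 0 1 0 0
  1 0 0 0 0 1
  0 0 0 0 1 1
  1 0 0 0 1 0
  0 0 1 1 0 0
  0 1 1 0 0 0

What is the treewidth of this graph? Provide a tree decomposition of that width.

Treewidth 2.
Bags: B1 = {0, 1, 5}  B2 = {0, 3, 5}  B3 = {3, 4, 5}  B4 = {2, 4, 5}
Tree: B1–B2, B2–B3, B3–B4

Each bag holds 3 vertices, so the decomposition has width 2, which upper-bounds the treewidth. The edges 5–1–0–3–4–2–5 form a cycle, so G is not a tree and its treewidth is at least 2. Hence tw(G) = 2 exactly.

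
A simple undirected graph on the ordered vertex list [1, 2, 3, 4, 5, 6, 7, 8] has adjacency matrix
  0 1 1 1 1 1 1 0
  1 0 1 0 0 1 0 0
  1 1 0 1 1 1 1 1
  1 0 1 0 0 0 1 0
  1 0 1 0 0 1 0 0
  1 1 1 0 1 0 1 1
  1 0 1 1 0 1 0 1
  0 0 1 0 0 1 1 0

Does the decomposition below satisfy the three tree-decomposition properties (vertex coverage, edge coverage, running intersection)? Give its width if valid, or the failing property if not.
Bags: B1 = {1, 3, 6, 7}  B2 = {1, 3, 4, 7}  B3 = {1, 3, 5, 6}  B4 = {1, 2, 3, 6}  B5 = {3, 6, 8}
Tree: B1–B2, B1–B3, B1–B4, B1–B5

No — edge (7,8) lies in no bag.

A tree decomposition must satisfy three properties: every vertex lies in some bag; for every edge, both endpoints lie together in some bag; and for every vertex, the bags containing it form a connected subtree. Here edge (7,8) lies in no bag, so the decomposition is invalid.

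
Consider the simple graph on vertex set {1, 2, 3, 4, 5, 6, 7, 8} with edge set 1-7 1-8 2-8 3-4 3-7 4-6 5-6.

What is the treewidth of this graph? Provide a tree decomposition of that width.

Treewidth 1.
One such decomposition:
Bags: B1 = {5, 6}  B2 = {4, 6}  B3 = {3, 4}  B4 = {3, 7}  B5 = {1, 7}  B6 = {1, 8}  B7 = {2, 8}
Tree: B1–B2, B2–B3, B3–B4, B4–B5, B5–B6, B6–B7

The largest bag has 2 vertices, giving width 1; this decomposition certifies tw(G) ≤ 1. G has an edge, so its treewidth is at least 1. Combining the bounds, tw(G) = 1.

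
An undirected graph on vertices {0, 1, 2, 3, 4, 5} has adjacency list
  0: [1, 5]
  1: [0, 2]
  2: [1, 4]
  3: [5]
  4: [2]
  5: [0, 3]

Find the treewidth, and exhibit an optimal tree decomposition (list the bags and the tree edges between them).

Treewidth 1.
One such decomposition:
Bags: B1 = {3, 5}  B2 = {0, 5}  B3 = {0, 1}  B4 = {1, 2}  B5 = {2, 4}
Tree: B1–B2, B2–B3, B3–B4, B4–B5

The largest bag has 2 vertices, giving width 1; this decomposition certifies tw(G) ≤ 1. Any graph with an edge has treewidth ≥ 1, and G has the edge 3–5. The upper and lower bounds meet at 1, so that is the treewidth.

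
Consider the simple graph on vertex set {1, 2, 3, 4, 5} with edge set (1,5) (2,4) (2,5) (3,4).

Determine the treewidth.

1

A width-1 tree decomposition is:
Bags: B1 = {2, 4}  B2 = {2, 5}  B3 = {3, 4}  B4 = {1, 5}
Tree: B1–B2, B1–B3, B2–B4
Every bag has size at most 2, so the width is 2 − 1 = 1 and tw(G) ≤ 1. G has an edge, so its treewidth is at least 1. The upper and lower bounds meet at 1, so that is the treewidth.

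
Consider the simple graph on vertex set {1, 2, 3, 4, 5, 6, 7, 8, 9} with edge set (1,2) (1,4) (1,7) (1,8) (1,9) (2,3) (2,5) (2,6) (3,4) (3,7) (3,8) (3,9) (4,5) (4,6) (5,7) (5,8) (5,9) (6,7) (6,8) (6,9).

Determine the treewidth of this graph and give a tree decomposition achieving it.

Treewidth 4.
One such decomposition:
Bags: B1 = {1, 3, 4, 5, 6}  B2 = {1, 3, 5, 6, 7}  B3 = {1, 3, 5, 6, 8}  B4 = {1, 3, 5, 6, 9}  B5 = {1, 2, 3, 5, 6}
Tree: B1–B2, B2–B3, B3–B4, B4–B5

Every bag has size at most 5, so the width is 5 − 1 = 4 and tw(G) ≤ 4. For the lower bound: the 5 vertex sets {4,5}, {3,7}, {1,8}, {6}, {9} are disjoint, each induces a connected subgraph, and every pair is joined by at least one edge of G. Contracting each set to a single vertex therefore yields K_{5} as a minor, and since treewidth is minor-monotone, tw(G) ≥ tw(K_{5}) = 4. The upper and lower bounds meet at 4, so that is the treewidth.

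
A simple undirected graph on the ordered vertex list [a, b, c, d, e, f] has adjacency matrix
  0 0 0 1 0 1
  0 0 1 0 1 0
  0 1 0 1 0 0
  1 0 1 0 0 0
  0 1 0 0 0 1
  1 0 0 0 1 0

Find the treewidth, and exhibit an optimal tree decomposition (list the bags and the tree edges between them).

Each bag holds 3 vertices, so the decomposition has width 2, which upper-bounds the treewidth. For the lower bound, G contains the cycle e–f–a–d–c–b–e, so G is not a forest; only forests have treewidth ≤ 1, hence tw(G) ≥ 2. Combining the bounds, tw(G) = 2.

Treewidth 2.
One such decomposition:
Bags: B1 = {a, e, f}  B2 = {a, d, e}  B3 = {c, d, e}  B4 = {b, c, e}
Tree: B1–B2, B2–B3, B3–B4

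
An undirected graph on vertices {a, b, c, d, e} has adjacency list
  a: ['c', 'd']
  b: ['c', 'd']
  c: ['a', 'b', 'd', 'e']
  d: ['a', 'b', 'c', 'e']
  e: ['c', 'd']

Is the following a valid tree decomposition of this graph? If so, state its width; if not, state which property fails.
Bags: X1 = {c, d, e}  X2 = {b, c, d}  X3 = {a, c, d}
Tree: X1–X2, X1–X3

Yes; width 2.

Vertex coverage: the bags together contain {a, b, c, d, e}, the full vertex set. Edge coverage: each edge of G has both endpoints in at least one bag. Running intersection: for every vertex, the bags containing it form a connected subtree. All three properties hold, so this is a valid tree decomposition of width max|bag| − 1 = 2, and hence tw(G) ≤ 2.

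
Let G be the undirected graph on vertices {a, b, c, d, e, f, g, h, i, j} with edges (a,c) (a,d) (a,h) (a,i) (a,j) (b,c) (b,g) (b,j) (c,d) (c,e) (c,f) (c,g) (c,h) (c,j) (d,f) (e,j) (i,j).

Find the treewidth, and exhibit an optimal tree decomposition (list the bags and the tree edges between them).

Each bag holds 3 vertices, so the decomposition has width 2, which upper-bounds the treewidth. On the other hand G contains the 3-clique {c, d, f}. A clique must lie in a single bag of any decomposition, so no decomposition can have width below 2. Combining the bounds, tw(G) = 2.

Treewidth 2.
One optimal decomposition is:
Bags: B1 = {b, c, g}  B2 = {b, c, j}  B3 = {a, c, j}  B4 = {a, c, d}  B5 = {a, c, h}  B6 = {c, e, j}  B7 = {a, i, j}  B8 = {c, d, f}
Tree: B1–B2, B2–B3, B3–B4, B4–B5, B3–B6, B3–B7, B4–B8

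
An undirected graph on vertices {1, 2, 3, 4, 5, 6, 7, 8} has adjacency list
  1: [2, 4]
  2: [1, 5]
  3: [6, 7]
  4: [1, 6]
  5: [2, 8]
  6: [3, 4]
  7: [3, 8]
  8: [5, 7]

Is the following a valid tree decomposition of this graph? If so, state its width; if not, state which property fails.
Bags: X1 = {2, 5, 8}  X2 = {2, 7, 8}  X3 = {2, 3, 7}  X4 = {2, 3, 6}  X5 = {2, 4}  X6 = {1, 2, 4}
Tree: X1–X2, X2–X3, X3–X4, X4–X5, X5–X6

A tree decomposition must satisfy three properties: every vertex lies in some bag; for every edge, both endpoints lie together in some bag; and for every vertex, the bags containing it form a connected subtree. Here edge (6,4) lies in no bag, so the decomposition is invalid.

No — edge (6,4) lies in no bag.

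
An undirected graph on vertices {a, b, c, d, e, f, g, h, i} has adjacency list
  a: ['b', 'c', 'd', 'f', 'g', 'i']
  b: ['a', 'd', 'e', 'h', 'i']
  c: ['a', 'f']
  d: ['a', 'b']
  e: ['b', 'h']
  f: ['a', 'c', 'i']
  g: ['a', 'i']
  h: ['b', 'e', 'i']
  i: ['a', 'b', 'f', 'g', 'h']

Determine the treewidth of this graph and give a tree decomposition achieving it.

Treewidth 2.
One such decomposition:
Bags: B1 = {a, b, i}  B2 = {a, g, i}  B3 = {a, f, i}  B4 = {b, h, i}  B5 = {a, b, d}  B6 = {b, e, h}  B7 = {a, c, f}
Tree: B1–B2, B1–B3, B1–B4, B1–B5, B4–B6, B3–B7

Every bag has size at most 3, so the width is 3 − 1 = 2 and tw(G) ≤ 2. For the lower bound, the 3 vertices {b, e, h} are pairwise adjacent, and any tree decomposition puts a clique entirely inside one bag — forcing width ≥ 2. Therefore the treewidth is 2.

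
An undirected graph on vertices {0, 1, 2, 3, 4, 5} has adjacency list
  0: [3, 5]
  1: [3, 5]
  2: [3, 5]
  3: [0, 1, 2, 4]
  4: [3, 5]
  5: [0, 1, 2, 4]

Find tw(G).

A width-2 tree decomposition is:
Bags: B1 = {2, 3, 5}  B2 = {0, 3, 5}  B3 = {1, 3, 5}  B4 = {3, 4, 5}
Tree: B1–B2, B2–B3, B3–B4
Each bag holds 3 vertices, so the decomposition has width 2, which upper-bounds the treewidth. For the lower bound, G contains the cycle 2–5–0–3–2, so G is not a forest; only forests have treewidth ≤ 1, hence tw(G) ≥ 2. Combining the bounds, tw(G) = 2.

2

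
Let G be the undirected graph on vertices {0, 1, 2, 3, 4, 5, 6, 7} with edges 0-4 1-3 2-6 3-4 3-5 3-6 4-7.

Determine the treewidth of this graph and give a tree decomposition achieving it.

Treewidth 1.
One such decomposition:
Bags: B1 = {1, 3}  B2 = {3, 6}  B3 = {2, 6}  B4 = {3, 5}  B5 = {3, 4}  B6 = {0, 4}  B7 = {4, 7}
Tree: B1–B2, B2–B3, B1–B4, B4–B5, B5–B6, B5–B7

The largest bag has 2 vertices, giving width 1; this decomposition certifies tw(G) ≤ 1. Since G has at least one edge (e.g. 3–1), it is not an edgeless graph, so tw(G) ≥ 1. Therefore the treewidth is 1.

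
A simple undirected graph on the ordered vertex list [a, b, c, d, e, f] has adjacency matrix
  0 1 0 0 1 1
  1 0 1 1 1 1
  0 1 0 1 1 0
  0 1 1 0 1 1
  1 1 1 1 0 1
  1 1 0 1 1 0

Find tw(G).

3

A width-3 tree decomposition is:
Bags: B1 = {a, b, e, f}  B2 = {b, d, e, f}  B3 = {b, c, d, e}
Tree: B1–B2, B2–B3
Every bag has size at most 4, so the width is 4 − 1 = 3 and tw(G) ≤ 3. On the other hand G contains the 4-clique {b, c, d, e}. A clique must lie in a single bag of any decomposition, so no decomposition can have width below 3. Combining the bounds, tw(G) = 3.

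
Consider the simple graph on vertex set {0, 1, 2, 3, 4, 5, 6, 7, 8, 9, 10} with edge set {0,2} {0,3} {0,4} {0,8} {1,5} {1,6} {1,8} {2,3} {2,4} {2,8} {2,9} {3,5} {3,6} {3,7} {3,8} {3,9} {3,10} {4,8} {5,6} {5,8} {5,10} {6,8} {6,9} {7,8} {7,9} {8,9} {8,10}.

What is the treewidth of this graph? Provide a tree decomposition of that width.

The largest bag has 4 vertices, giving width 3; this decomposition certifies tw(G) ≤ 3. On the other hand G contains the 4-clique {1, 5, 6, 8}. A clique must lie in a single bag of any decomposition, so no decomposition can have width below 3. Combining the bounds, tw(G) = 3.

Treewidth 3.
One such decomposition:
Bags: B1 = {3, 5, 6, 8}  B2 = {3, 6, 8, 9}  B3 = {2, 3, 8, 9}  B4 = {0, 2, 3, 8}  B5 = {1, 5, 6, 8}  B6 = {3, 5, 8, 10}  B7 = {0, 2, 4, 8}  B8 = {3, 7, 8, 9}
Tree: B1–B2, B2–B3, B3–B4, B1–B5, B1–B6, B4–B7, B3–B8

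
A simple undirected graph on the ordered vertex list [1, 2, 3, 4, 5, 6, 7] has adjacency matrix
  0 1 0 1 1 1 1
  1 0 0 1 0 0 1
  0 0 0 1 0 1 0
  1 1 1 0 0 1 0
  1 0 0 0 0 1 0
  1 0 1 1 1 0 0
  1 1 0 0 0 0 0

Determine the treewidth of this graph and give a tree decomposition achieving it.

Every bag has size at most 3, so the width is 3 − 1 = 2 and tw(G) ≤ 2. On the other hand G contains the 3-clique {1, 2, 4}. A clique must lie in a single bag of any decomposition, so no decomposition can have width below 2. Therefore the treewidth is 2.

Treewidth 2.
One such decomposition:
Bags: B1 = {1, 2, 4}  B2 = {1, 2, 7}  B3 = {1, 4, 6}  B4 = {1, 5, 6}  B5 = {3, 4, 6}
Tree: B1–B2, B1–B3, B3–B4, B3–B5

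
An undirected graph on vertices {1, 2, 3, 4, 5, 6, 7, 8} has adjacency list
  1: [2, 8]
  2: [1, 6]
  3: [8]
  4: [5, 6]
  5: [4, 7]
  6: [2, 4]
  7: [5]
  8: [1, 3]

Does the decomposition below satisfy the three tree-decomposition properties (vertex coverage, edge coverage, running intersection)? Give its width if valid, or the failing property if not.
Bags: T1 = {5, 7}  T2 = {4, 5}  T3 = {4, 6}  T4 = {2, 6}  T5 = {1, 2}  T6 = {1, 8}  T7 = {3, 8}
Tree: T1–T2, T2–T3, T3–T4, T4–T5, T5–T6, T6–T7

Yes; width 1.

Every vertex of G appears in some bag (union = {1, 2, 3, 4, 5, 6, 7, 8}); every edge is covered by a bag; and for each vertex v the set of bags containing v is connected in the bag tree. The decomposition is therefore valid. The largest bag has 2 vertices, so the width is 1.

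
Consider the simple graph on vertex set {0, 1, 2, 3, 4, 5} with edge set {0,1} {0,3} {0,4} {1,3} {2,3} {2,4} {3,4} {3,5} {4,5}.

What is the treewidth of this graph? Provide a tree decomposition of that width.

The largest bag has 3 vertices, giving width 2; this decomposition certifies tw(G) ≤ 2. On the other hand G contains the 3-clique {0, 1, 3}. A clique must lie in a single bag of any decomposition, so no decomposition can have width below 2. Hence tw(G) = 2 exactly.

Treewidth 2.
One such decomposition:
Bags: B1 = {0, 3, 4}  B2 = {3, 4, 5}  B3 = {2, 3, 4}  B4 = {0, 1, 3}
Tree: B1–B2, B1–B3, B1–B4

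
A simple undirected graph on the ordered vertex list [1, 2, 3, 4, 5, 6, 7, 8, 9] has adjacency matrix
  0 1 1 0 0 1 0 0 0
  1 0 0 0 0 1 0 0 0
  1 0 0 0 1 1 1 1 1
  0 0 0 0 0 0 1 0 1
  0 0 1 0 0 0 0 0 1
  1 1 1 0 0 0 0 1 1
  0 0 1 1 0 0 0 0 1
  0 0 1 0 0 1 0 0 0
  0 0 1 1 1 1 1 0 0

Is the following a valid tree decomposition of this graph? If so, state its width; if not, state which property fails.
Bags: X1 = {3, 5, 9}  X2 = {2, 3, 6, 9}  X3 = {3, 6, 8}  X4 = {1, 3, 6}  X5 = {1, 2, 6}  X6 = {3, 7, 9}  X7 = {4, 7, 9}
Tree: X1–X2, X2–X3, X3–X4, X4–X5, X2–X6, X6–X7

A tree decomposition must satisfy three properties: every vertex lies in some bag; for every edge, both endpoints lie together in some bag; and for every vertex, the bags containing it form a connected subtree. Here bags containing vertex 2 are not connected in the tree, so the decomposition is invalid.

No — bags containing vertex 2 are not connected in the tree.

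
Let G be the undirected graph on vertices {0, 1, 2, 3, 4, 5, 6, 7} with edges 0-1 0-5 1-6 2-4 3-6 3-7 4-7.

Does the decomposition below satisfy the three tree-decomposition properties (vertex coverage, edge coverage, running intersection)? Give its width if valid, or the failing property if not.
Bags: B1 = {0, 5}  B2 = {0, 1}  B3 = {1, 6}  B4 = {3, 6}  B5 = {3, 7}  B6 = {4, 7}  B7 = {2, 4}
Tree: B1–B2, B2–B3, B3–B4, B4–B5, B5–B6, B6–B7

Yes; width 1.

Vertex coverage: the bags together contain {0, 1, 2, 3, 4, 5, 6, 7}, the full vertex set. Edge coverage: each edge of G has both endpoints in at least one bag. Running intersection: for every vertex, the bags containing it form a connected subtree. All three properties hold, so this is a valid tree decomposition of width max|bag| − 1 = 1, and hence tw(G) ≤ 1.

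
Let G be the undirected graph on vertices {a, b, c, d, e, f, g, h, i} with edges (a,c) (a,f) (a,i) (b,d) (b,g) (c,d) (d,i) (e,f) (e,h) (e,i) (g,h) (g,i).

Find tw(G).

A width-3 tree decomposition is:
Bags: B1 = {a, c, e, f}  B2 = {a, c, e, i}  B3 = {c, d, e, i}  B4 = {d, e, h, i}  B5 = {d, g, h, i}  B6 = {b, d, g, h}
Tree: B1–B2, B2–B3, B3–B4, B4–B5, B5–B6
Every bag has size at most 4, so the width is 4 − 1 = 3 and tw(G) ≤ 3. For the lower bound: the 4 vertex sets {a,c,f}, {e}, {i}, {b,d,g,h} are disjoint, each induces a connected subgraph, and every pair is joined by at least one edge of G. Contracting each set to a single vertex therefore yields K_{4} as a minor, and since treewidth is minor-monotone, tw(G) ≥ tw(K_{4}) = 3. Therefore the treewidth is 3.

3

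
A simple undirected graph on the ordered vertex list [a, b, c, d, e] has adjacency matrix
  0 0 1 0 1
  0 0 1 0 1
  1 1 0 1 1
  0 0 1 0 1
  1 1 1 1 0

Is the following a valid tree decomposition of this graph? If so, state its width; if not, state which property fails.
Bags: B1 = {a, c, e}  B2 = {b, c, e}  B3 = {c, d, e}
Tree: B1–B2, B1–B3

Checking the three conditions: (i) the bags cover all of {a, b, c, d, e}; (ii) for each edge, some bag contains both endpoints; (iii) the bags containing any fixed vertex form a subtree. All hold, so the decomposition is valid with width 3 − 1 = 2.

Yes; width 2.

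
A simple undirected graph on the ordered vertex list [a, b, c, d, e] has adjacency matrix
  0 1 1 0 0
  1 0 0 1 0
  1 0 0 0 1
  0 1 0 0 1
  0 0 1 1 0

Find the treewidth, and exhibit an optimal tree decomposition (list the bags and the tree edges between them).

Treewidth 2.
One such decomposition:
Bags: B1 = {a, b, d}  B2 = {a, d, e}  B3 = {a, c, e}
Tree: B1–B2, B2–B3

The largest bag has 3 vertices, giving width 2; this decomposition certifies tw(G) ≤ 2. The edges a–b–d–e–c–a form a cycle, so G is not a tree and its treewidth is at least 2. Therefore the treewidth is 2.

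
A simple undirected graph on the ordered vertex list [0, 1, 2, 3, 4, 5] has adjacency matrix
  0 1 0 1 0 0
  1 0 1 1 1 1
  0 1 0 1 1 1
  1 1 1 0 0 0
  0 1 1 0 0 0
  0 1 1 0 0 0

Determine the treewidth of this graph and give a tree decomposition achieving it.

Treewidth 2.
One optimal decomposition is:
Bags: B1 = {1, 2, 5}  B2 = {1, 2, 4}  B3 = {1, 2, 3}  B4 = {0, 1, 3}
Tree: B1–B2, B2–B3, B3–B4

Each bag holds 3 vertices, so the decomposition has width 2, which upper-bounds the treewidth. For the lower bound, the 3 vertices {0, 1, 3} are pairwise adjacent, and any tree decomposition puts a clique entirely inside one bag — forcing width ≥ 2. Combining the bounds, tw(G) = 2.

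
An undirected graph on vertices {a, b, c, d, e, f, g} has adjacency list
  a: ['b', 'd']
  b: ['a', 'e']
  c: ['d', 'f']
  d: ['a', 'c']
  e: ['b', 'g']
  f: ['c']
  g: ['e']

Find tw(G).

1

A width-1 tree decomposition is:
Bags: B1 = {c, f}  B2 = {c, d}  B3 = {a, d}  B4 = {a, b}  B5 = {b, e}  B6 = {e, g}
Tree: B1–B2, B2–B3, B3–B4, B4–B5, B5–B6
The largest bag has 2 vertices, giving width 1; this decomposition certifies tw(G) ≤ 1. Since G has at least one edge (e.g. f–c), it is not an edgeless graph, so tw(G) ≥ 1. The upper and lower bounds meet at 1, so that is the treewidth.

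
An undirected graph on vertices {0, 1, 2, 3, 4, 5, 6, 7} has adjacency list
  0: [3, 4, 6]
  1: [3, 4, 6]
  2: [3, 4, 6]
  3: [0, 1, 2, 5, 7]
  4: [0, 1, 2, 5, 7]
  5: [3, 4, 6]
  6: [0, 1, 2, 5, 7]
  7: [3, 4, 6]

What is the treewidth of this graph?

A width-3 tree decomposition is:
Bags: B1 = {1, 3, 4, 6}  B2 = {3, 4, 6, 7}  B3 = {0, 3, 4, 6}  B4 = {3, 4, 5, 6}  B5 = {2, 3, 4, 6}
Tree: B1–B2, B2–B3, B3–B4, B4–B5
Every bag has size at most 4, so the width is 4 − 1 = 3 and tw(G) ≤ 3. For the lower bound: the 4 vertex sets {1,4}, {3,7}, {6}, {0} are disjoint, each induces a connected subgraph, and every pair is joined by at least one edge of G. Contracting each set to a single vertex therefore yields K_{4} as a minor, and since treewidth is minor-monotone, tw(G) ≥ tw(K_{4}) = 3. Hence tw(G) = 3 exactly.

3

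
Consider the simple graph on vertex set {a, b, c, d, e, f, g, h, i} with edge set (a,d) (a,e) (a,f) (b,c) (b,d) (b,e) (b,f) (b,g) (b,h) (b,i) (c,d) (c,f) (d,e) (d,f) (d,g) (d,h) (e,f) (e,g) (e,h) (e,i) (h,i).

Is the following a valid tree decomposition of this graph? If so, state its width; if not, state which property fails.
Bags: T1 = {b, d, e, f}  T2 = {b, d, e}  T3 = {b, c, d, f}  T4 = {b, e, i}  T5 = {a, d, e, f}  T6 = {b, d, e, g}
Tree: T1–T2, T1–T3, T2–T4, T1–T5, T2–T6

A tree decomposition must satisfy three properties: every vertex lies in some bag; for every edge, both endpoints lie together in some bag; and for every vertex, the bags containing it form a connected subtree. Here vertex h appears in no bag, so the decomposition is invalid.

No — vertex h appears in no bag.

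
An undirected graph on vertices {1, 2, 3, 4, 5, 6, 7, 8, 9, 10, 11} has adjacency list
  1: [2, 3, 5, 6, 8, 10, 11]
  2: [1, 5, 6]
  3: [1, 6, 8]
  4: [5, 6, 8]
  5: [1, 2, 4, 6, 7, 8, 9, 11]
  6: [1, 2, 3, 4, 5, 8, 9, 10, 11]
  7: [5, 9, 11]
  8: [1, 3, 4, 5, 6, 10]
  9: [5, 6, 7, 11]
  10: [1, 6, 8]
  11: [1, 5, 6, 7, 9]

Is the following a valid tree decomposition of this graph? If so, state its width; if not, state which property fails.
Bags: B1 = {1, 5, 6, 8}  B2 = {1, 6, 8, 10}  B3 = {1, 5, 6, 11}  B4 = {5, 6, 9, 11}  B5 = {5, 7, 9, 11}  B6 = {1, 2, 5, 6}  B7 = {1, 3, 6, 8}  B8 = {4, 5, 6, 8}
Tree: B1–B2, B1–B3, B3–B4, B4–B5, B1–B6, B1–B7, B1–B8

Vertex coverage: the bags together contain {1, 2, 3, 4, 5, 6, 7, 8, 9, 10, 11}, the full vertex set. Edge coverage: each edge of G has both endpoints in at least one bag. Running intersection: for every vertex, the bags containing it form a connected subtree. All three properties hold, so this is a valid tree decomposition of width max|bag| − 1 = 3, and hence tw(G) ≤ 3.

Yes; width 3.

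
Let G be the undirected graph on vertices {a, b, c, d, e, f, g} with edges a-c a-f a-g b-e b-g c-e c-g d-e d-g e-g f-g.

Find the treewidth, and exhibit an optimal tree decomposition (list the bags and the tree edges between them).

Treewidth 2.
Bags: B1 = {a, f, g}  B2 = {a, c, g}  B3 = {c, e, g}  B4 = {d, e, g}  B5 = {b, e, g}
Tree: B1–B2, B2–B3, B3–B4, B3–B5

Each bag holds 3 vertices, so the decomposition has width 2, which upper-bounds the treewidth. For the lower bound, the 3 vertices {a, c, g} are pairwise adjacent, and any tree decomposition puts a clique entirely inside one bag — forcing width ≥ 2. Combining the bounds, tw(G) = 2.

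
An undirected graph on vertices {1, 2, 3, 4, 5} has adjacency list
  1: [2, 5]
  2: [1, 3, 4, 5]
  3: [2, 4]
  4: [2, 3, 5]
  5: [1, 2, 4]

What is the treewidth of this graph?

A width-2 tree decomposition is:
Bags: B1 = {2, 3, 4}  B2 = {2, 4, 5}  B3 = {1, 2, 5}
Tree: B1–B2, B2–B3
Each bag holds 3 vertices, so the decomposition has width 2, which upper-bounds the treewidth. For the lower bound, the 3 vertices {1, 2, 5} are pairwise adjacent, and any tree decomposition puts a clique entirely inside one bag — forcing width ≥ 2. Combining the bounds, tw(G) = 2.

2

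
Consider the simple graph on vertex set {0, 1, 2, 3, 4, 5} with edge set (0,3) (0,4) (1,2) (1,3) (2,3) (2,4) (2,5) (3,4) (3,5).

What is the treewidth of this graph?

2

A width-2 tree decomposition is:
Bags: B1 = {2, 3, 4}  B2 = {1, 2, 3}  B3 = {2, 3, 5}  B4 = {0, 3, 4}
Tree: B1–B2, B2–B3, B1–B4
The largest bag has 3 vertices, giving width 2; this decomposition certifies tw(G) ≤ 2. Conversely, {0, 3, 4} is a clique of size 3, and the vertices of any clique must share a bag in every tree decomposition; so some bag has ≥ 3 vertices and tw(G) ≥ 2. The upper and lower bounds meet at 2, so that is the treewidth.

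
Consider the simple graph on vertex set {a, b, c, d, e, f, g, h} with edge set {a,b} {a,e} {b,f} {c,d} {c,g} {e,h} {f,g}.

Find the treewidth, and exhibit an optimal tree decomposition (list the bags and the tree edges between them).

Treewidth 1.
Bags: B1 = {c, d}  B2 = {c, g}  B3 = {f, g}  B4 = {b, f}  B5 = {a, b}  B6 = {a, e}  B7 = {e, h}
Tree: B1–B2, B2–B3, B3–B4, B4–B5, B5–B6, B6–B7

The largest bag has 2 vertices, giving width 1; this decomposition certifies tw(G) ≤ 1. Since G has at least one edge (e.g. d–c), it is not an edgeless graph, so tw(G) ≥ 1. The upper and lower bounds meet at 1, so that is the treewidth.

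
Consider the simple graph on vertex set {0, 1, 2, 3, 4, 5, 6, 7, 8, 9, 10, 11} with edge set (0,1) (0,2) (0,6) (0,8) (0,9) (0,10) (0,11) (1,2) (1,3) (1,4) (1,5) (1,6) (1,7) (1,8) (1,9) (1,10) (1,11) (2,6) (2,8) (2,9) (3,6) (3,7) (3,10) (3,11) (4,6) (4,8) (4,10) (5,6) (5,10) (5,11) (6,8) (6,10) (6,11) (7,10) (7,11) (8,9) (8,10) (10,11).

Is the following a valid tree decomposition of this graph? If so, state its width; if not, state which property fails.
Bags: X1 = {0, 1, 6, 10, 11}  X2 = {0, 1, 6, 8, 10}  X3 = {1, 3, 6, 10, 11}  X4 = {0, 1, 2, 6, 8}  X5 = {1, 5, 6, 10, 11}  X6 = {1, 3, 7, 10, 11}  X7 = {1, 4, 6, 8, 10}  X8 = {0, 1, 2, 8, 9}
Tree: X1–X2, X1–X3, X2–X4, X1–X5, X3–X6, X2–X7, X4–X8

Checking the three conditions: (i) the bags cover all of {0, 1, 2, 3, 4, 5, 6, 7, 8, 9, 10, 11}; (ii) for each edge, some bag contains both endpoints; (iii) the bags containing any fixed vertex form a subtree. All hold, so the decomposition is valid with width 5 − 1 = 4.

Yes; width 4.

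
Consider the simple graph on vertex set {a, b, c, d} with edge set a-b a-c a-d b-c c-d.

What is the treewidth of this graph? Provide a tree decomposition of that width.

Treewidth 2.
Bags: B1 = {a, b, c}  B2 = {a, c, d}
Tree: B1–B2

The largest bag has 3 vertices, giving width 2; this decomposition certifies tw(G) ≤ 2. Conversely, {a, c, d} is a clique of size 3, and the vertices of any clique must share a bag in every tree decomposition; so some bag has ≥ 3 vertices and tw(G) ≥ 2. Therefore the treewidth is 2.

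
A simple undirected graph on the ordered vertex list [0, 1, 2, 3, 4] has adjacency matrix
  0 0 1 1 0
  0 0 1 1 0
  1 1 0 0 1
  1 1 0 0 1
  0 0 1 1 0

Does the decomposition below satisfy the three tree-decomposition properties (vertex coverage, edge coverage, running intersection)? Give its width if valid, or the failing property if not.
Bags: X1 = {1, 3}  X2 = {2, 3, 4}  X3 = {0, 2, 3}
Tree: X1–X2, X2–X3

No — edge (2,1) lies in no bag.

A tree decomposition must satisfy three properties: every vertex lies in some bag; for every edge, both endpoints lie together in some bag; and for every vertex, the bags containing it form a connected subtree. Here edge (2,1) lies in no bag, so the decomposition is invalid.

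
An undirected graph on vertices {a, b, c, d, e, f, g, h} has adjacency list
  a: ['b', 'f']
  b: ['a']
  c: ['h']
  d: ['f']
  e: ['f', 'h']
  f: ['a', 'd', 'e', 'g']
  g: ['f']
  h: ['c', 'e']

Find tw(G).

A width-1 tree decomposition is:
Bags: B1 = {d, f}  B2 = {e, f}  B3 = {f, g}  B4 = {e, h}  B5 = {a, f}  B6 = {a, b}  B7 = {c, h}
Tree: B1–B2, B2–B3, B2–B4, B3–B5, B5–B6, B4–B7
The largest bag has 2 vertices, giving width 1; this decomposition certifies tw(G) ≤ 1. G has an edge, so its treewidth is at least 1. Hence tw(G) = 1 exactly.

1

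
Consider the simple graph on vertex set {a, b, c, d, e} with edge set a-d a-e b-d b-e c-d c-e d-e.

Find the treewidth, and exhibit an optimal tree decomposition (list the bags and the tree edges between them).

Treewidth 2.
Bags: B1 = {c, d, e}  B2 = {a, d, e}  B3 = {b, d, e}
Tree: B1–B2, B1–B3

Each bag holds 3 vertices, so the decomposition has width 2, which upper-bounds the treewidth. For the lower bound, the 3 vertices {c, d, e} are pairwise adjacent, and any tree decomposition puts a clique entirely inside one bag — forcing width ≥ 2. The upper and lower bounds meet at 2, so that is the treewidth.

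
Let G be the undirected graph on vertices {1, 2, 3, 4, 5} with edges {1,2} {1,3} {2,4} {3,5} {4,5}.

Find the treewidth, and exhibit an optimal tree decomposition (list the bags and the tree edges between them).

Treewidth 2.
Bags: B1 = {1, 2, 4}  B2 = {1, 4, 5}  B3 = {1, 3, 5}
Tree: B1–B2, B2–B3

Every bag has size at most 3, so the width is 3 − 1 = 2 and tw(G) ≤ 2. For the lower bound, G contains the cycle 1–2–4–5–3–1, so G is not a forest; only forests have treewidth ≤ 1, hence tw(G) ≥ 2. Hence tw(G) = 2 exactly.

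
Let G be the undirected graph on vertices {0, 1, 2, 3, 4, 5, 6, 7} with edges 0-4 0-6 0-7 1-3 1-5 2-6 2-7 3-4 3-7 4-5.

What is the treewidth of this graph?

A width-2 tree decomposition is:
Bags: B1 = {1, 4, 5}  B2 = {1, 3, 4}  B3 = {0, 3, 4}  B4 = {0, 3, 7}  B5 = {0, 6, 7}  B6 = {2, 6, 7}
Tree: B1–B2, B2–B3, B3–B4, B4–B5, B5–B6
Every bag has size at most 3, so the width is 3 − 1 = 2 and tw(G) ≤ 2. The edges 5–1–3–4–5 form a cycle, so G is not a tree and its treewidth is at least 2. Hence tw(G) = 2 exactly.

2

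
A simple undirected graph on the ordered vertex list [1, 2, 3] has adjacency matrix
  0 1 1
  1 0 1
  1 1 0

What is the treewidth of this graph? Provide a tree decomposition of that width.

With just one bag of size 3, the width is 3 − 1 = 2, so tw(G) ≤ 2. Conversely, {1, 2, 3} is a clique of size 3, and the vertices of any clique must share a bag in every tree decomposition; so some bag has ≥ 3 vertices and tw(G) ≥ 2. Therefore the treewidth is 2.

Treewidth 2.
Bags: B1 = {1, 2, 3}
Tree: (single bag)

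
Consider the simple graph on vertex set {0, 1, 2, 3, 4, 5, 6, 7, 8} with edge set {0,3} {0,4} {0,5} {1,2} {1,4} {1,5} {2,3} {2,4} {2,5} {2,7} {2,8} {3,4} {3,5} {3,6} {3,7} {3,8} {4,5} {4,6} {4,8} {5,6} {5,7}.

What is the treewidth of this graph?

3

A width-3 tree decomposition is:
Bags: B1 = {2, 3, 4, 5}  B2 = {2, 3, 5, 7}  B3 = {2, 3, 4, 8}  B4 = {3, 4, 5, 6}  B5 = {0, 3, 4, 5}  B6 = {1, 2, 4, 5}
Tree: B1–B2, B1–B3, B1–B4, B4–B5, B1–B6
Each bag holds 4 vertices, so the decomposition has width 3, which upper-bounds the treewidth. Conversely, {1, 2, 4, 5} is a clique of size 4, and the vertices of any clique must share a bag in every tree decomposition; so some bag has ≥ 4 vertices and tw(G) ≥ 3. Therefore the treewidth is 3.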